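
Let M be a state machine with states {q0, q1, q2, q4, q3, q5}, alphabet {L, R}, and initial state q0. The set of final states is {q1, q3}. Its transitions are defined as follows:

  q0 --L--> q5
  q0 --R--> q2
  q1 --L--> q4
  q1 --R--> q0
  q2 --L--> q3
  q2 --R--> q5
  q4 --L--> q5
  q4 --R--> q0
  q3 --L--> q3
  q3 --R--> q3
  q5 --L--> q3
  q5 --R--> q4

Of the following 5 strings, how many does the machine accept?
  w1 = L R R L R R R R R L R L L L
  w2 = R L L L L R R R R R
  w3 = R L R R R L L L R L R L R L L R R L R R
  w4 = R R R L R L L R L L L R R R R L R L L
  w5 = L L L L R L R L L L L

5

w1: q0 → q5 → q4 → q0 → q5 → q4 → q0 → q2 → q5 → q4 → q5 → q4 → q5 → q3 → q3  → end q3, accepted
w2: q0 → q2 → q3 → q3 → q3 → q3 → q3 → q3 → q3 → q3 → q3  → end q3, accepted
w3: q0 → q2 → q3 → q3 → q3 → q3 → q3 → q3 → q3 → q3 → q3 → q3 → q3 → q3 → q3 → q3 → q3 → q3 → q3 → q3 → q3  → end q3, accepted
w4: q0 → q2 → q5 → q4 → q5 → q4 → q5 → q3 → q3 → q3 → q3 → q3 → q3 → q3 → q3 → q3 → q3 → q3 → q3 → q3  → end q3, accepted
w5: q0 → q5 → q3 → q3 → q3 → q3 → q3 → q3 → q3 → q3 → q3 → q3  → end q3, accepted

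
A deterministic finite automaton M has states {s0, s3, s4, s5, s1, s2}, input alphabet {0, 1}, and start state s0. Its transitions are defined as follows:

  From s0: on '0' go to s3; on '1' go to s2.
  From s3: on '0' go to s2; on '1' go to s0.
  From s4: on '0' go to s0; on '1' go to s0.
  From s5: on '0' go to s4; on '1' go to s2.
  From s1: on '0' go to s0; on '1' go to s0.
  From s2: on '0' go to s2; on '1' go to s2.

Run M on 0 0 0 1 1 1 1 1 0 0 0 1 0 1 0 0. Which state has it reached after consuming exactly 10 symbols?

s0 → s3 → s2 → s2 → s2 → s2 → s2 → s2 → s2 → s2 → s2
After 10 symbols: s2.

s2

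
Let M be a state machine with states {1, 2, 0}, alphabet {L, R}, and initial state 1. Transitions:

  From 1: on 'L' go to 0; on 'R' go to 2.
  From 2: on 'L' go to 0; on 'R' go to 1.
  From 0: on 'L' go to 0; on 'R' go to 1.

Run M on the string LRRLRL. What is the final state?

0

1 → 0 → 1 → 2 → 0 → 1 → 0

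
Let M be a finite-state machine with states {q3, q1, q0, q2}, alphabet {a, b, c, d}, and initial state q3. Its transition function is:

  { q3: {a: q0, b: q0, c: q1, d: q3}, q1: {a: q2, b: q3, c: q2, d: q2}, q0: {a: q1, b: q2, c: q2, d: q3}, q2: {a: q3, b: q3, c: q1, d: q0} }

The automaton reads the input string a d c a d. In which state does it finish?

q0

Trace: q3 -a-> q0 -d-> q3 -c-> q1 -a-> q2 -d-> q0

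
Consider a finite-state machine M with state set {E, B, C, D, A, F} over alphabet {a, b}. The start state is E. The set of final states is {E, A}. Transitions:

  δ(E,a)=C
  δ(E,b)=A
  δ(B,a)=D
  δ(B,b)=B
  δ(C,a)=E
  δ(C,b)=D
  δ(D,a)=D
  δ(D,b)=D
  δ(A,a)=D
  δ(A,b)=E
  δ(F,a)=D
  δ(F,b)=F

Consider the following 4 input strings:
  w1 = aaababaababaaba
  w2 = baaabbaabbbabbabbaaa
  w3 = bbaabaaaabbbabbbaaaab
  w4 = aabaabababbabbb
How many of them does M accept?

w1: Trace: E -a-> C -a-> E -a-> C -b-> D -a-> D -b-> D -a-> D -a-> D -b-> D -a-> D -b-> D -a-> D -a-> D -b-> D -a-> D  → end D, rejected
w2: Trace: E -b-> A -a-> D -a-> D -a-> D -b-> D -b-> D -a-> D -a-> D -b-> D -b-> D -b-> D -a-> D -b-> D -b-> D -a-> D -b-> D -b-> D -a-> D -a-> D -a-> D  → end D, rejected
w3: Trace: E -b-> A -b-> E -a-> C -a-> E -b-> A -a-> D -a-> D -a-> D -a-> D -b-> D -b-> D -b-> D -a-> D -b-> D -b-> D -b-> D -a-> D -a-> D -a-> D -a-> D -b-> D  → end D, rejected
w4: Trace: E -a-> C -a-> E -b-> A -a-> D -a-> D -b-> D -a-> D -b-> D -a-> D -b-> D -b-> D -a-> D -b-> D -b-> D -b-> D  → end D, rejected

0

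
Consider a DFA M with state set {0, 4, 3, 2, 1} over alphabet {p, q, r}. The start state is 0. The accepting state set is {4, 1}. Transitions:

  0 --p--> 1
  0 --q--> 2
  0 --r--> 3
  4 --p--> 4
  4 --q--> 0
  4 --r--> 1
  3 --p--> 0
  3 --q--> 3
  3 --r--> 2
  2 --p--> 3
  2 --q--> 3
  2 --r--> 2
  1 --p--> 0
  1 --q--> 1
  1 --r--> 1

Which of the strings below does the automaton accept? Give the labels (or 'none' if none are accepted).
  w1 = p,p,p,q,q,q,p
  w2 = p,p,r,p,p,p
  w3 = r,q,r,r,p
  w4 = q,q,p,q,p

w1: 0 → 1 → 0 → 1 → 1 → 1 → 1 → 0  → end 0, rejected
w2: 0 → 1 → 0 → 3 → 0 → 1 → 0  → end 0, rejected
w3: 0 → 3 → 3 → 2 → 2 → 3  → end 3, rejected
w4: 0 → 2 → 3 → 0 → 2 → 3  → end 3, rejected

none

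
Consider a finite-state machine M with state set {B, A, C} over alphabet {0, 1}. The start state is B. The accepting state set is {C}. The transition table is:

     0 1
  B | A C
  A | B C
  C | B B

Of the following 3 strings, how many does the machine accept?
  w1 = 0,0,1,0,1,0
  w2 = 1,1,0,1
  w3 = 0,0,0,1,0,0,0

1

w1:
  start at B
  read '0': B → A
  read '0': A → B
  read '1': B → C
  read '0': C → B
  read '1': B → C
  read '0': C → B
  end B, rejected
w2:
  start at B
  read '1': B → C
  read '1': C → B
  read '0': B → A
  read '1': A → C
  end C, accepted
w3:
  start at B
  read '0': B → A
  read '0': A → B
  read '0': B → A
  read '1': A → C
  read '0': C → B
  read '0': B → A
  read '0': A → B
  end B, rejected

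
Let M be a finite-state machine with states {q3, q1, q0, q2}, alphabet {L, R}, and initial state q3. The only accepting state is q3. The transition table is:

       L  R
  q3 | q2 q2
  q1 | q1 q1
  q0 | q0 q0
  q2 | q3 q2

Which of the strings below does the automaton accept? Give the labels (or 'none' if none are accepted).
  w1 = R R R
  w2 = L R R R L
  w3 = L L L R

w1:
  start at q3
  read 'R': q3 → q2
  read 'R': q2 → q2
  read 'R': q2 → q2
  end q2, rejected
w2:
  start at q3
  read 'L': q3 → q2
  read 'R': q2 → q2
  read 'R': q2 → q2
  read 'R': q2 → q2
  read 'L': q2 → q3
  end q3, accepted
w3:
  start at q3
  read 'L': q3 → q2
  read 'L': q2 → q3
  read 'L': q3 → q2
  read 'R': q2 → q2
  end q2, rejected

w2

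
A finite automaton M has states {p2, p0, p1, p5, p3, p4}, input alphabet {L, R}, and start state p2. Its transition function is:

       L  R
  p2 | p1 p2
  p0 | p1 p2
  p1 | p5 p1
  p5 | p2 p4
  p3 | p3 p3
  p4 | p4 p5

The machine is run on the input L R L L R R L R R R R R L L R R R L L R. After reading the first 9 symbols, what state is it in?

p2 → p1 → p1 → p5 → p2 → p2 → p2 → p1 → p1 → p1
After 9 symbols: p1.

p1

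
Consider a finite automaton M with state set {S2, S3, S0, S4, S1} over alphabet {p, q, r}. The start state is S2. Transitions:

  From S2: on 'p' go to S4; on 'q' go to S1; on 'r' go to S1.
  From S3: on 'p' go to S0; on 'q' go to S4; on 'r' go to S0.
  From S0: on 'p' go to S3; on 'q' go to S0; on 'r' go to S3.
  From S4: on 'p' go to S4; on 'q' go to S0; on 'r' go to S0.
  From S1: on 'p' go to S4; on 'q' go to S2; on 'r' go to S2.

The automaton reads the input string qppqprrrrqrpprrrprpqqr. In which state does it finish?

S3

Trace: S2 -q-> S1 -p-> S4 -p-> S4 -q-> S0 -p-> S3 -r-> S0 -r-> S3 -r-> S0 -r-> S3 -q-> S4 -r-> S0 -p-> S3 -p-> S0 -r-> S3 -r-> S0 -r-> S3 -p-> S0 -r-> S3 -p-> S0 -q-> S0 -q-> S0 -r-> S3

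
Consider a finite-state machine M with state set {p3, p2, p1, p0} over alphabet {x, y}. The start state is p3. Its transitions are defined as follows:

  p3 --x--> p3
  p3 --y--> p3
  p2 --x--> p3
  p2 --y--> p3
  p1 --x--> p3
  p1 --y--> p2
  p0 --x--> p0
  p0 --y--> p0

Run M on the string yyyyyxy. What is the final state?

p3

p3 → p3 → p3 → p3 → p3 → p3 → p3 → p3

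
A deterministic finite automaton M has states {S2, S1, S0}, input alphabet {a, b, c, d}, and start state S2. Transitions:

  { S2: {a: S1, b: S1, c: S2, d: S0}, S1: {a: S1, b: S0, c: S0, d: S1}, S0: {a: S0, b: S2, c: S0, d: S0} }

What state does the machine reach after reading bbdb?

start at S2
read 'b': S2 → S1
read 'b': S1 → S0
read 'd': S0 → S0
read 'b': S0 → S2

S2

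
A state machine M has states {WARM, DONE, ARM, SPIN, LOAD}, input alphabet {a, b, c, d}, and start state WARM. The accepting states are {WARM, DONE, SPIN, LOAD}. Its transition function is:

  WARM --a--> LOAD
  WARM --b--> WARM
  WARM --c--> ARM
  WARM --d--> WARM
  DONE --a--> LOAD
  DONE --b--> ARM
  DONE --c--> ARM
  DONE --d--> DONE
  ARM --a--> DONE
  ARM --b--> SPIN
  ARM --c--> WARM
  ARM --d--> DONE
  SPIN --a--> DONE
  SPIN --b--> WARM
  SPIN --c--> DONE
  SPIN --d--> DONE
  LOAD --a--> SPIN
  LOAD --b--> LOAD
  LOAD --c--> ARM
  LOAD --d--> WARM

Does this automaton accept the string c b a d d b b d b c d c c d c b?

Yes

Trace: WARM -c-> ARM -b-> SPIN -a-> DONE -d-> DONE -d-> DONE -b-> ARM -b-> SPIN -d-> DONE -b-> ARM -c-> WARM -d-> WARM -c-> ARM -c-> WARM -d-> WARM -c-> ARM -b-> SPIN
End state SPIN is accepting.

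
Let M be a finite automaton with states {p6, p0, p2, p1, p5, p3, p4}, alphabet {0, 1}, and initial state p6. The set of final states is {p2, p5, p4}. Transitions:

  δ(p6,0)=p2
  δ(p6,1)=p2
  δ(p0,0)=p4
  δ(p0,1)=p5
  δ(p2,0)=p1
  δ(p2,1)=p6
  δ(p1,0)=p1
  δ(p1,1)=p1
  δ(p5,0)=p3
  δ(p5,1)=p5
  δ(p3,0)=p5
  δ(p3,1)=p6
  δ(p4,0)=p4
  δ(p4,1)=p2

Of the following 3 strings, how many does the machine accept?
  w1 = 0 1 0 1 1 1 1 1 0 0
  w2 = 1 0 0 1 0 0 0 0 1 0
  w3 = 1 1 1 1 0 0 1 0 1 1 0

0

w1: Trace: p6 -0-> p2 -1-> p6 -0-> p2 -1-> p6 -1-> p2 -1-> p6 -1-> p2 -1-> p6 -0-> p2 -0-> p1  → end p1, rejected
w2: Trace: p6 -1-> p2 -0-> p1 -0-> p1 -1-> p1 -0-> p1 -0-> p1 -0-> p1 -0-> p1 -1-> p1 -0-> p1  → end p1, rejected
w3: Trace: p6 -1-> p2 -1-> p6 -1-> p2 -1-> p6 -0-> p2 -0-> p1 -1-> p1 -0-> p1 -1-> p1 -1-> p1 -0-> p1  → end p1, rejected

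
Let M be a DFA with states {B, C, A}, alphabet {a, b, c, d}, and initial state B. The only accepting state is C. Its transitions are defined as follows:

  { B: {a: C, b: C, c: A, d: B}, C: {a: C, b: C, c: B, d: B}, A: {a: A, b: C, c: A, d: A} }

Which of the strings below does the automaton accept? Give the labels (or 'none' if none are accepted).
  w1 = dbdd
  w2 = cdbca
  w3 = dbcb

w1: B → B → C → B → B  → end B, rejected
w2: B → A → A → C → B → C  → end C, accepted
w3: B → B → C → B → C  → end C, accepted

w2, w3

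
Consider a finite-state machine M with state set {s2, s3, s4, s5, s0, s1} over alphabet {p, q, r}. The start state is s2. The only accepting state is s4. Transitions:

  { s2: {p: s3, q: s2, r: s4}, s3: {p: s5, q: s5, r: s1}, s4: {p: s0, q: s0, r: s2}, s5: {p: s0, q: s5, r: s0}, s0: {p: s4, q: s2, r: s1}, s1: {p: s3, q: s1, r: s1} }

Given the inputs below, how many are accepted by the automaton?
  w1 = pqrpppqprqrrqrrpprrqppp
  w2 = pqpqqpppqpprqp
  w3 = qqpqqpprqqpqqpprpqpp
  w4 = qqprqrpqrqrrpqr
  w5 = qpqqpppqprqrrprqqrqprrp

1

w1: s2 → s3 → s5 → s0 → s4 → s0 → s4 → s0 → s4 → s2 → s2 → s4 → s2 → s2 → s4 → s2 → s3 → s5 → s0 → s1 → s1 → s3 → s5 → s0  → end s0, rejected
w2: s2 → s3 → s5 → s0 → s2 → s2 → s3 → s5 → s0 → s2 → s3 → s5 → s0 → s2 → s3  → end s3, rejected
w3: s2 → s2 → s2 → s3 → s5 → s5 → s0 → s4 → s2 → s2 → s2 → s3 → s5 → s5 → s0 → s4 → s2 → s3 → s5 → s0 → s4  → end s4, accepted
w4: s2 → s2 → s2 → s3 → s1 → s1 → s1 → s3 → s5 → s0 → s2 → s4 → s2 → s3 → s5 → s0  → end s0, rejected
w5: s2 → s2 → s3 → s5 → s5 → s0 → s4 → s0 → s2 → s3 → s1 → s1 → s1 → s1 → s3 → s1 → s1 → s1 → s1 → s1 → s3 → s1 → s1 → s3  → end s3, rejected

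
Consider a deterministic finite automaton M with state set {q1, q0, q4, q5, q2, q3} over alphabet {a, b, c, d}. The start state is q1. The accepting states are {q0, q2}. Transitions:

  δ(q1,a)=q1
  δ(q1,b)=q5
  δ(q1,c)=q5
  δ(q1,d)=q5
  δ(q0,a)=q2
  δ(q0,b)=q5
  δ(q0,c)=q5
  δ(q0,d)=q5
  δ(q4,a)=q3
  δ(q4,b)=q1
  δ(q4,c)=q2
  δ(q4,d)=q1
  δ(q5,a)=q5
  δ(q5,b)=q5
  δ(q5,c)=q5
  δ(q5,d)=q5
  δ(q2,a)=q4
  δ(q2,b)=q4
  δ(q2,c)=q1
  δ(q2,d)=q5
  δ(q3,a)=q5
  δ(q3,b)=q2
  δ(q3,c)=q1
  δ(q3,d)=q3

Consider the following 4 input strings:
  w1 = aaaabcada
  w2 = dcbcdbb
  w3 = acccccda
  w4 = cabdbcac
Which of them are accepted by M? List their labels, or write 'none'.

none

w1:
  start at q1
  read 'a': q1 → q1
  read 'a': q1 → q1
  read 'a': q1 → q1
  read 'a': q1 → q1
  read 'b': q1 → q5
  read 'c': q5 → q5
  read 'a': q5 → q5
  read 'd': q5 → q5
  read 'a': q5 → q5
  end q5, rejected
w2:
  start at q1
  read 'd': q1 → q5
  read 'c': q5 → q5
  read 'b': q5 → q5
  read 'c': q5 → q5
  read 'd': q5 → q5
  read 'b': q5 → q5
  read 'b': q5 → q5
  end q5, rejected
w3:
  start at q1
  read 'a': q1 → q1
  read 'c': q1 → q5
  read 'c': q5 → q5
  read 'c': q5 → q5
  read 'c': q5 → q5
  read 'c': q5 → q5
  read 'd': q5 → q5
  read 'a': q5 → q5
  end q5, rejected
w4:
  start at q1
  read 'c': q1 → q5
  read 'a': q5 → q5
  read 'b': q5 → q5
  read 'd': q5 → q5
  read 'b': q5 → q5
  read 'c': q5 → q5
  read 'a': q5 → q5
  read 'c': q5 → q5
  end q5, rejected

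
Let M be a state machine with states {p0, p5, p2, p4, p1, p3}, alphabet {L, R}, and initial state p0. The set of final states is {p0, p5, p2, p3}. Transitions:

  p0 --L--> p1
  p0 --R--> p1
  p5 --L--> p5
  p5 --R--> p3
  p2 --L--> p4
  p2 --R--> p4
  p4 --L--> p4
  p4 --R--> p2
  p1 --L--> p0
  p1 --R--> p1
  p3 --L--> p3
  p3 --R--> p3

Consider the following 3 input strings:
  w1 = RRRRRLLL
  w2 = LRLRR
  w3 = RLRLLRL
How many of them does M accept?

w1:
  start at p0
  read 'R': p0 → p1
  read 'R': p1 → p1
  read 'R': p1 → p1
  read 'R': p1 → p1
  read 'R': p1 → p1
  read 'L': p1 → p0
  read 'L': p0 → p1
  read 'L': p1 → p0
  end p0, accepted
w2:
  start at p0
  read 'L': p0 → p1
  read 'R': p1 → p1
  read 'L': p1 → p0
  read 'R': p0 → p1
  read 'R': p1 → p1
  end p1, rejected
w3:
  start at p0
  read 'R': p0 → p1
  read 'L': p1 → p0
  read 'R': p0 → p1
  read 'L': p1 → p0
  read 'L': p0 → p1
  read 'R': p1 → p1
  read 'L': p1 → p0
  end p0, accepted

2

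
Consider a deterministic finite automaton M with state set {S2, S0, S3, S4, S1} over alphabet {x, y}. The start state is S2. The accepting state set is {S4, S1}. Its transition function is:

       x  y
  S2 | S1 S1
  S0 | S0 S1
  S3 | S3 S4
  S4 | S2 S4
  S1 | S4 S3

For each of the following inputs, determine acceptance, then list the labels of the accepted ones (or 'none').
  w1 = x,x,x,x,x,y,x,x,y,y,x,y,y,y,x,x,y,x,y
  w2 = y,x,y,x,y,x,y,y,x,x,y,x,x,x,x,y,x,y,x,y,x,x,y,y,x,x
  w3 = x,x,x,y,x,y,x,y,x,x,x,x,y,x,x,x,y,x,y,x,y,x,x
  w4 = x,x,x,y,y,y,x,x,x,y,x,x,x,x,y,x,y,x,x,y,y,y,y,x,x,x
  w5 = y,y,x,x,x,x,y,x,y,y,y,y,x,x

w1, w2, w3, w4, w5

w1: Trace: S2 -x-> S1 -x-> S4 -x-> S2 -x-> S1 -x-> S4 -y-> S4 -x-> S2 -x-> S1 -y-> S3 -y-> S4 -x-> S2 -y-> S1 -y-> S3 -y-> S4 -x-> S2 -x-> S1 -y-> S3 -x-> S3 -y-> S4  → end S4, accepted
w2: Trace: S2 -y-> S1 -x-> S4 -y-> S4 -x-> S2 -y-> S1 -x-> S4 -y-> S4 -y-> S4 -x-> S2 -x-> S1 -y-> S3 -x-> S3 -x-> S3 -x-> S3 -x-> S3 -y-> S4 -x-> S2 -y-> S1 -x-> S4 -y-> S4 -x-> S2 -x-> S1 -y-> S3 -y-> S4 -x-> S2 -x-> S1  → end S1, accepted
w3: Trace: S2 -x-> S1 -x-> S4 -x-> S2 -y-> S1 -x-> S4 -y-> S4 -x-> S2 -y-> S1 -x-> S4 -x-> S2 -x-> S1 -x-> S4 -y-> S4 -x-> S2 -x-> S1 -x-> S4 -y-> S4 -x-> S2 -y-> S1 -x-> S4 -y-> S4 -x-> S2 -x-> S1  → end S1, accepted
w4: Trace: S2 -x-> S1 -x-> S4 -x-> S2 -y-> S1 -y-> S3 -y-> S4 -x-> S2 -x-> S1 -x-> S4 -y-> S4 -x-> S2 -x-> S1 -x-> S4 -x-> S2 -y-> S1 -x-> S4 -y-> S4 -x-> S2 -x-> S1 -y-> S3 -y-> S4 -y-> S4 -y-> S4 -x-> S2 -x-> S1 -x-> S4  → end S4, accepted
w5: Trace: S2 -y-> S1 -y-> S3 -x-> S3 -x-> S3 -x-> S3 -x-> S3 -y-> S4 -x-> S2 -y-> S1 -y-> S3 -y-> S4 -y-> S4 -x-> S2 -x-> S1  → end S1, accepted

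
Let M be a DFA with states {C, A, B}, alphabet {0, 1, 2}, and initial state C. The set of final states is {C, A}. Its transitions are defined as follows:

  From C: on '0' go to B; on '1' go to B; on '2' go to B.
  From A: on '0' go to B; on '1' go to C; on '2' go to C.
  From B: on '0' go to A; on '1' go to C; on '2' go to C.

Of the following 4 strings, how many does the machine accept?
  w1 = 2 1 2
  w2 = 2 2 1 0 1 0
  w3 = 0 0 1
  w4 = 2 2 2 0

w1: Trace: C -2-> B -1-> C -2-> B  → end B, rejected
w2: Trace: C -2-> B -2-> C -1-> B -0-> A -1-> C -0-> B  → end B, rejected
w3: Trace: C -0-> B -0-> A -1-> C  → end C, accepted
w4: Trace: C -2-> B -2-> C -2-> B -0-> A  → end A, accepted

2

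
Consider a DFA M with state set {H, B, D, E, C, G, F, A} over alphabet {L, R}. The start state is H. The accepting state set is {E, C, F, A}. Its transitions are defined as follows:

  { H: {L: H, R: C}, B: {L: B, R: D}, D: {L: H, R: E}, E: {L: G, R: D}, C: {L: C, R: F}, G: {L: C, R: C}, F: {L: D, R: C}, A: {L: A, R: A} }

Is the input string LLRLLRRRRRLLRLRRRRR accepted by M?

Yes

Trace: H -L-> H -L-> H -R-> C -L-> C -L-> C -R-> F -R-> C -R-> F -R-> C -R-> F -L-> D -L-> H -R-> C -L-> C -R-> F -R-> C -R-> F -R-> C -R-> F
End state F is accepting.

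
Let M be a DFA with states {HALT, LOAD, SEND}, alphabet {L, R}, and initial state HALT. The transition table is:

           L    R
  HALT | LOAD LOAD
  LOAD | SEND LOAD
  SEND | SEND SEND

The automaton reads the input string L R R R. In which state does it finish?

LOAD

start at HALT
read 'L': HALT → LOAD
read 'R': LOAD → LOAD
read 'R': LOAD → LOAD
read 'R': LOAD → LOAD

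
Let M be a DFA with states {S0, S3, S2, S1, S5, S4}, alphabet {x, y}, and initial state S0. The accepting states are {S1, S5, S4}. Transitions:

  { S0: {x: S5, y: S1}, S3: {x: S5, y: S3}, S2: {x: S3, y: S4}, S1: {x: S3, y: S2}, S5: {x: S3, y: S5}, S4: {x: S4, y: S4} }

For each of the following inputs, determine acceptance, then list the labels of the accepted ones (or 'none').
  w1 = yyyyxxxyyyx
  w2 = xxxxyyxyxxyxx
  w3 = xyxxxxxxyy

w1, w2, w3

w1: S0 → S1 → S2 → S4 → S4 → S4 → S4 → S4 → S4 → S4 → S4 → S4  → end S4, accepted
w2: S0 → S5 → S3 → S5 → S3 → S3 → S3 → S5 → S5 → S3 → S5 → S5 → S3 → S5  → end S5, accepted
w3: S0 → S5 → S5 → S3 → S5 → S3 → S5 → S3 → S5 → S5 → S5  → end S5, accepted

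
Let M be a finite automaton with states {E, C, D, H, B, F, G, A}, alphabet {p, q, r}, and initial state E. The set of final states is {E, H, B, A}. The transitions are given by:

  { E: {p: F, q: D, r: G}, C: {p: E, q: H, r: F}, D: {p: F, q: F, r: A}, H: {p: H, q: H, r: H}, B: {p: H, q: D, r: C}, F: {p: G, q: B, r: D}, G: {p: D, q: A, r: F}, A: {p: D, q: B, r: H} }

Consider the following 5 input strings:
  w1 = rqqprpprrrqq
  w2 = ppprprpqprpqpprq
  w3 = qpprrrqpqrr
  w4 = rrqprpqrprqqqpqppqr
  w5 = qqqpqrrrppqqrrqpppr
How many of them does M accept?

w1: E → G → A → B → H → H → H → H → H → H → H → H → H  → end H, accepted
w2: E → F → G → D → A → D → A → D → F → G → F → G → A → D → F → D → F  → end F, rejected
w3: E → D → F → G → F → D → A → B → H → H → H → H  → end H, accepted
w4: E → G → F → B → H → H → H → H → H → H → H → H → H → H → H → H → H → H → H → H  → end H, accepted
w5: E → D → F → B → H → H → H → H → H → H → H → H → H → H → H → H → H → H → H → H  → end H, accepted

4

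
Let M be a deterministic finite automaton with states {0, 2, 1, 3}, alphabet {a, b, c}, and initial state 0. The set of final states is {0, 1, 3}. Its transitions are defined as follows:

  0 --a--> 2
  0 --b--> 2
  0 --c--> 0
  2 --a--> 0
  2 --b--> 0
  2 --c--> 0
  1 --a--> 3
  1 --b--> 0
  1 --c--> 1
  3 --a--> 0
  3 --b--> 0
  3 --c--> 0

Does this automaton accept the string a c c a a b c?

Trace: 0 -a-> 2 -c-> 0 -c-> 0 -a-> 2 -a-> 0 -b-> 2 -c-> 0
End state 0 is accepting.

Yes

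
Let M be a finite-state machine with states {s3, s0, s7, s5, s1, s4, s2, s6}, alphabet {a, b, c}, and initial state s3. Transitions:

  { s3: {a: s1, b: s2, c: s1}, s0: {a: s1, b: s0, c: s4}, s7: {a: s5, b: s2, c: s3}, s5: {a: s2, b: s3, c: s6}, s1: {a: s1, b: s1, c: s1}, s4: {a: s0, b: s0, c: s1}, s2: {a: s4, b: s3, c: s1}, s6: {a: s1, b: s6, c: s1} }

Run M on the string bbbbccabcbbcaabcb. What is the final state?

s1

Trace: s3 -b-> s2 -b-> s3 -b-> s2 -b-> s3 -c-> s1 -c-> s1 -a-> s1 -b-> s1 -c-> s1 -b-> s1 -b-> s1 -c-> s1 -a-> s1 -a-> s1 -b-> s1 -c-> s1 -b-> s1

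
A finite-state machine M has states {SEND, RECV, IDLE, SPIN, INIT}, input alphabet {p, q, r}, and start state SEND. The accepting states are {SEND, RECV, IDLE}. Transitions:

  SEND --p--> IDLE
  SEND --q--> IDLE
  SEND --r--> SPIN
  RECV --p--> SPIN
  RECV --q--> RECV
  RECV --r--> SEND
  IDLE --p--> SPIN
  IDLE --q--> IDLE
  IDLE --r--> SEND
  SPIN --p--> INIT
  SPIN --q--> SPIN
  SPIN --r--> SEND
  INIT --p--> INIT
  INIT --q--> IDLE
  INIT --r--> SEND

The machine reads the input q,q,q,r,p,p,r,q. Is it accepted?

Yes

Trace: SEND -q-> IDLE -q-> IDLE -q-> IDLE -r-> SEND -p-> IDLE -p-> SPIN -r-> SEND -q-> IDLE
End state IDLE is accepting.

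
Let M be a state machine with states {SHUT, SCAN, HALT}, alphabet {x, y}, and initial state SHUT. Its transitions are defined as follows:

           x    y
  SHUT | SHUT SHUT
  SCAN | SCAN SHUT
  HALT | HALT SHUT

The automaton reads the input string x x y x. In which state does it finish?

SHUT → SHUT → SHUT → SHUT → SHUT

SHUT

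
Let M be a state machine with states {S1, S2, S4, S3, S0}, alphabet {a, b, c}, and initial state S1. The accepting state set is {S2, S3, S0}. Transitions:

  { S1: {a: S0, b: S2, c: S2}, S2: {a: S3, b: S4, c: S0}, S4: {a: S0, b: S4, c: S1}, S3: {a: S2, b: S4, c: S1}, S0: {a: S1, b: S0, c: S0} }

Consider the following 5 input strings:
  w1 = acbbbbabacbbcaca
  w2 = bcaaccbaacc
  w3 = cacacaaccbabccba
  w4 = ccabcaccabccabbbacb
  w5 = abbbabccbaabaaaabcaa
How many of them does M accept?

w1:
  start at S1
  read 'a': S1 → S0
  read 'c': S0 → S0
  read 'b': S0 → S0
  read 'b': S0 → S0
  read 'b': S0 → S0
  read 'b': S0 → S0
  read 'a': S0 → S1
  read 'b': S1 → S2
  read 'a': S2 → S3
  read 'c': S3 → S1
  read 'b': S1 → S2
  read 'b': S2 → S4
  read 'c': S4 → S1
  read 'a': S1 → S0
  read 'c': S0 → S0
  read 'a': S0 → S1
  end S1, rejected
w2:
  start at S1
  read 'b': S1 → S2
  read 'c': S2 → S0
  read 'a': S0 → S1
  read 'a': S1 → S0
  read 'c': S0 → S0
  read 'c': S0 → S0
  read 'b': S0 → S0
  read 'a': S0 → S1
  read 'a': S1 → S0
  read 'c': S0 → S0
  read 'c': S0 → S0
  end S0, accepted
w3:
  start at S1
  read 'c': S1 → S2
  read 'a': S2 → S3
  read 'c': S3 → S1
  read 'a': S1 → S0
  read 'c': S0 → S0
  read 'a': S0 → S1
  read 'a': S1 → S0
  read 'c': S0 → S0
  read 'c': S0 → S0
  read 'b': S0 → S0
  read 'a': S0 → S1
  read 'b': S1 → S2
  read 'c': S2 → S0
  read 'c': S0 → S0
  read 'b': S0 → S0
  read 'a': S0 → S1
  end S1, rejected
w4:
  start at S1
  read 'c': S1 → S2
  read 'c': S2 → S0
  read 'a': S0 → S1
  read 'b': S1 → S2
  read 'c': S2 → S0
  read 'a': S0 → S1
  read 'c': S1 → S2
  read 'c': S2 → S0
  read 'a': S0 → S1
  read 'b': S1 → S2
  read 'c': S2 → S0
  read 'c': S0 → S0
  read 'a': S0 → S1
  read 'b': S1 → S2
  read 'b': S2 → S4
  read 'b': S4 → S4
  read 'a': S4 → S0
  read 'c': S0 → S0
  read 'b': S0 → S0
  end S0, accepted
w5:
  start at S1
  read 'a': S1 → S0
  read 'b': S0 → S0
  read 'b': S0 → S0
  read 'b': S0 → S0
  read 'a': S0 → S1
  read 'b': S1 → S2
  read 'c': S2 → S0
  read 'c': S0 → S0
  read 'b': S0 → S0
  read 'a': S0 → S1
  read 'a': S1 → S0
  read 'b': S0 → S0
  read 'a': S0 → S1
  read 'a': S1 → S0
  read 'a': S0 → S1
  read 'a': S1 → S0
  read 'b': S0 → S0
  read 'c': S0 → S0
  read 'a': S0 → S1
  read 'a': S1 → S0
  end S0, accepted

3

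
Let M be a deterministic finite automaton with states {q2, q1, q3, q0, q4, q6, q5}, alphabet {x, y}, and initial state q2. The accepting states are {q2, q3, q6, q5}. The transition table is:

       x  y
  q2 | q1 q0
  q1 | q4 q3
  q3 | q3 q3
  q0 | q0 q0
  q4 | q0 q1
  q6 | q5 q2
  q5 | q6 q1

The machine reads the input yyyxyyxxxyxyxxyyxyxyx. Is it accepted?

No

q2 → q0 → q0 → q0 → q0 → q0 → q0 → q0 → q0 → q0 → q0 → q0 → q0 → q0 → q0 → q0 → q0 → q0 → q0 → q0 → q0 → q0
End state q0 is not accepting.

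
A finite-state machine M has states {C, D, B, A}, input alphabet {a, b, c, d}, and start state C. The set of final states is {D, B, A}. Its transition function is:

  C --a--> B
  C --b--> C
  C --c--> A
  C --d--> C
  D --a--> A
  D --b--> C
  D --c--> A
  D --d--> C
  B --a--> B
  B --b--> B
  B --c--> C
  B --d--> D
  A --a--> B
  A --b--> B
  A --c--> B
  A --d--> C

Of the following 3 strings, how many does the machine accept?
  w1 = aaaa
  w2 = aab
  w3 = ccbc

w1: Trace: C -a-> B -a-> B -a-> B -a-> B  → end B, accepted
w2: Trace: C -a-> B -a-> B -b-> B  → end B, accepted
w3: Trace: C -c-> A -c-> B -b-> B -c-> C  → end C, rejected

2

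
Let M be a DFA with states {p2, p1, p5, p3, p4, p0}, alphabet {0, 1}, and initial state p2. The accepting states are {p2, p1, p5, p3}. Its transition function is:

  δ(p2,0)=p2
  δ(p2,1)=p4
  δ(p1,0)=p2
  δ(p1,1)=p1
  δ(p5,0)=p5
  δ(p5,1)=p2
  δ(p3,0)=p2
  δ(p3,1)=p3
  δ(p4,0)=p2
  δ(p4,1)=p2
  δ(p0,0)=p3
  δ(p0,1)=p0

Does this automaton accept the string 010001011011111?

Trace: p2 -0-> p2 -1-> p4 -0-> p2 -0-> p2 -0-> p2 -1-> p4 -0-> p2 -1-> p4 -1-> p2 -0-> p2 -1-> p4 -1-> p2 -1-> p4 -1-> p2 -1-> p4
End state p4 is not accepting.

No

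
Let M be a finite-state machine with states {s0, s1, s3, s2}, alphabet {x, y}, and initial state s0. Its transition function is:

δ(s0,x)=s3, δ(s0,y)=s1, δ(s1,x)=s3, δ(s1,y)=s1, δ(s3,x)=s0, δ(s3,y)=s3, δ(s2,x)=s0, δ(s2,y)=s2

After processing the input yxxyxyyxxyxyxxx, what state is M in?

s3

Trace: s0 -y-> s1 -x-> s3 -x-> s0 -y-> s1 -x-> s3 -y-> s3 -y-> s3 -x-> s0 -x-> s3 -y-> s3 -x-> s0 -y-> s1 -x-> s3 -x-> s0 -x-> s3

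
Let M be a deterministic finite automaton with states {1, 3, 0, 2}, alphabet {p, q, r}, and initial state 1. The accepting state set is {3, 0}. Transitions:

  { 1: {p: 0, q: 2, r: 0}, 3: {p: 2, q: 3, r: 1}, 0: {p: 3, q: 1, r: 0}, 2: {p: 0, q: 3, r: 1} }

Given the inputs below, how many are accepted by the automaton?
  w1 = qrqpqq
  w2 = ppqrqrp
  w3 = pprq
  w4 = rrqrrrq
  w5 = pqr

2

w1:
  start at 1
  read 'q': 1 → 2
  read 'r': 2 → 1
  read 'q': 1 → 2
  read 'p': 2 → 0
  read 'q': 0 → 1
  read 'q': 1 → 2
  end 2, rejected
w2:
  start at 1
  read 'p': 1 → 0
  read 'p': 0 → 3
  read 'q': 3 → 3
  read 'r': 3 → 1
  read 'q': 1 → 2
  read 'r': 2 → 1
  read 'p': 1 → 0
  end 0, accepted
w3:
  start at 1
  read 'p': 1 → 0
  read 'p': 0 → 3
  read 'r': 3 → 1
  read 'q': 1 → 2
  end 2, rejected
w4:
  start at 1
  read 'r': 1 → 0
  read 'r': 0 → 0
  read 'q': 0 → 1
  read 'r': 1 → 0
  read 'r': 0 → 0
  read 'r': 0 → 0
  read 'q': 0 → 1
  end 1, rejected
w5:
  start at 1
  read 'p': 1 → 0
  read 'q': 0 → 1
  read 'r': 1 → 0
  end 0, accepted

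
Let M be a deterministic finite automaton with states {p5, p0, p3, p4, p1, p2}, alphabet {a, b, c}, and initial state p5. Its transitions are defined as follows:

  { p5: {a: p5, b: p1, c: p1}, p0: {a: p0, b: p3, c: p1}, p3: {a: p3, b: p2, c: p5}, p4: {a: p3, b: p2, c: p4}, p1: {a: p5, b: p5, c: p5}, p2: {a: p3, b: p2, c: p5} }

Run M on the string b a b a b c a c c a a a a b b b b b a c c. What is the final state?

start at p5
read 'b': p5 → p1
read 'a': p1 → p5
read 'b': p5 → p1
read 'a': p1 → p5
read 'b': p5 → p1
read 'c': p1 → p5
read 'a': p5 → p5
read 'c': p5 → p1
read 'c': p1 → p5
read 'a': p5 → p5
read 'a': p5 → p5
read 'a': p5 → p5
read 'a': p5 → p5
read 'b': p5 → p1
read 'b': p1 → p5
read 'b': p5 → p1
read 'b': p1 → p5
read 'b': p5 → p1
read 'a': p1 → p5
read 'c': p5 → p1
read 'c': p1 → p5

p5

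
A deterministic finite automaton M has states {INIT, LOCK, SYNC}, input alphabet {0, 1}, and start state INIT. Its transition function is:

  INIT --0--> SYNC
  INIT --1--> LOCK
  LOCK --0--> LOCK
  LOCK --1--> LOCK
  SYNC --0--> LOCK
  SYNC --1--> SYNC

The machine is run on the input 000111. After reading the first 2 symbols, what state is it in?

Trace: INIT -0-> SYNC -0-> LOCK
After 2 symbols: LOCK.

LOCK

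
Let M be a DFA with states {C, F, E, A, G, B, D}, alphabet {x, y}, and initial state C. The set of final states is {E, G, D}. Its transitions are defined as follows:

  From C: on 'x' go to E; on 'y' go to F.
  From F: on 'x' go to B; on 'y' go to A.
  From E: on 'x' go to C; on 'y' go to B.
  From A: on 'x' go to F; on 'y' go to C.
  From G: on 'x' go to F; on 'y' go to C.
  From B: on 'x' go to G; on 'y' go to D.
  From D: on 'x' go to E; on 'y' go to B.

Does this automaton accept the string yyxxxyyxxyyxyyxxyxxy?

start at C
read 'y': C → F
read 'y': F → A
read 'x': A → F
read 'x': F → B
read 'x': B → G
read 'y': G → C
read 'y': C → F
read 'x': F → B
read 'x': B → G
read 'y': G → C
read 'y': C → F
read 'x': F → B
read 'y': B → D
read 'y': D → B
read 'x': B → G
read 'x': G → F
read 'y': F → A
read 'x': A → F
read 'x': F → B
read 'y': B → D
End state D is accepting.

Yes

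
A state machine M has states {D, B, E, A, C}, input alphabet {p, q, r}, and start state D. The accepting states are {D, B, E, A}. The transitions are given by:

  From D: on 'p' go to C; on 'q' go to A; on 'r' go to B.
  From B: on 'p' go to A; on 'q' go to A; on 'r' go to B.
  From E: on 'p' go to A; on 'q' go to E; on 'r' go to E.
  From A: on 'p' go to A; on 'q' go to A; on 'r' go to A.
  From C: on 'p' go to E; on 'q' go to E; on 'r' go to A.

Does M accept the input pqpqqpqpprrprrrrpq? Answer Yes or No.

Trace: D -p-> C -q-> E -p-> A -q-> A -q-> A -p-> A -q-> A -p-> A -p-> A -r-> A -r-> A -p-> A -r-> A -r-> A -r-> A -r-> A -p-> A -q-> A
End state A is accepting.

Yes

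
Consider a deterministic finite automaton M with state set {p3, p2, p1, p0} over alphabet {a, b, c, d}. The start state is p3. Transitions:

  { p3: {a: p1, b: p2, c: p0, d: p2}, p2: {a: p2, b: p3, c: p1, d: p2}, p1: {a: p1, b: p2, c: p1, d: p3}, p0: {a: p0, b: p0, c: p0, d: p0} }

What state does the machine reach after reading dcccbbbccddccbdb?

p3

p3 → p2 → p1 → p1 → p1 → p2 → p3 → p2 → p1 → p1 → p3 → p2 → p1 → p1 → p2 → p2 → p3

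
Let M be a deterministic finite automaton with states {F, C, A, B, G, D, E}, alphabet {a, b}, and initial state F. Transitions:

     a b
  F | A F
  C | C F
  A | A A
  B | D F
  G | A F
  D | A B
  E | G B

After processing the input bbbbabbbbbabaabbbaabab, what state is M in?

start at F
read 'b': F → F
read 'b': F → F
read 'b': F → F
read 'b': F → F
read 'a': F → A
read 'b': A → A
read 'b': A → A
read 'b': A → A
read 'b': A → A
read 'b': A → A
read 'a': A → A
read 'b': A → A
read 'a': A → A
read 'a': A → A
read 'b': A → A
read 'b': A → A
read 'b': A → A
read 'a': A → A
read 'a': A → A
read 'b': A → A
read 'a': A → A
read 'b': A → A

A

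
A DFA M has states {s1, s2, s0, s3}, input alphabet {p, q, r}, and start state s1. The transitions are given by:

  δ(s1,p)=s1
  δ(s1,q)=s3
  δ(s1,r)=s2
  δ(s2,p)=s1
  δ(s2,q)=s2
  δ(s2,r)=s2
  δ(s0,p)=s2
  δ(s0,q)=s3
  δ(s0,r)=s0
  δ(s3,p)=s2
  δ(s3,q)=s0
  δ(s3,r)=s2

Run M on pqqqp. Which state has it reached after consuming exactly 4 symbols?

s1 → s1 → s3 → s0 → s3
After 4 symbols: s3.

s3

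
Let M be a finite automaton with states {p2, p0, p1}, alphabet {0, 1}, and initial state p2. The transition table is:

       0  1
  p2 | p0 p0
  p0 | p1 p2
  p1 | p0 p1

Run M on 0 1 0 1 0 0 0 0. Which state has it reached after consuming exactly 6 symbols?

p1

p2 → p0 → p2 → p0 → p2 → p0 → p1
After 6 symbols: p1.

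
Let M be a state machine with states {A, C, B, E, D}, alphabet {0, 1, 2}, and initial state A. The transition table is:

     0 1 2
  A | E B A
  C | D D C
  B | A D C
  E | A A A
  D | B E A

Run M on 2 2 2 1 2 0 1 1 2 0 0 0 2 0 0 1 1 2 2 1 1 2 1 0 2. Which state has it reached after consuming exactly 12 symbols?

E

Trace: A -2-> A -2-> A -2-> A -1-> B -2-> C -0-> D -1-> E -1-> A -2-> A -0-> E -0-> A -0-> E
After 12 symbols: E.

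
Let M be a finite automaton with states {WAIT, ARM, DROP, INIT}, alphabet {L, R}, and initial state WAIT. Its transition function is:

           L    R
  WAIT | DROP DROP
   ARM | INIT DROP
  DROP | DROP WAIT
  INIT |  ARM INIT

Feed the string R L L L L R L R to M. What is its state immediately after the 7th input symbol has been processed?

start at WAIT
read 'R': WAIT → DROP
read 'L': DROP → DROP
read 'L': DROP → DROP
read 'L': DROP → DROP
read 'L': DROP → DROP
read 'R': DROP → WAIT
read 'L': WAIT → DROP
After 7 symbols: DROP.

DROP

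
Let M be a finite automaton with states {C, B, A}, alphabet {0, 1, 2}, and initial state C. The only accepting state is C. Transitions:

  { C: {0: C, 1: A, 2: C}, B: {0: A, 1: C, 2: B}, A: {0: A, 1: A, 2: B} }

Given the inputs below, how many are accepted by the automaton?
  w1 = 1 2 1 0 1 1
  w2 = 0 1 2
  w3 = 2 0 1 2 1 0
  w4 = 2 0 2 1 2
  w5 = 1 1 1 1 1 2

1

w1: Trace: C -1-> A -2-> B -1-> C -0-> C -1-> A -1-> A  → end A, rejected
w2: Trace: C -0-> C -1-> A -2-> B  → end B, rejected
w3: Trace: C -2-> C -0-> C -1-> A -2-> B -1-> C -0-> C  → end C, accepted
w4: Trace: C -2-> C -0-> C -2-> C -1-> A -2-> B  → end B, rejected
w5: Trace: C -1-> A -1-> A -1-> A -1-> A -1-> A -2-> B  → end B, rejected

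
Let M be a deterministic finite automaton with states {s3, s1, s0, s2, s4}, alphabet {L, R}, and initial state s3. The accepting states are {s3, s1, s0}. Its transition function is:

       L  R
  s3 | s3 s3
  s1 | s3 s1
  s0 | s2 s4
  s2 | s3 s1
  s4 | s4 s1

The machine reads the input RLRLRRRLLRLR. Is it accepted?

Yes

Trace: s3 -R-> s3 -L-> s3 -R-> s3 -L-> s3 -R-> s3 -R-> s3 -R-> s3 -L-> s3 -L-> s3 -R-> s3 -L-> s3 -R-> s3
End state s3 is accepting.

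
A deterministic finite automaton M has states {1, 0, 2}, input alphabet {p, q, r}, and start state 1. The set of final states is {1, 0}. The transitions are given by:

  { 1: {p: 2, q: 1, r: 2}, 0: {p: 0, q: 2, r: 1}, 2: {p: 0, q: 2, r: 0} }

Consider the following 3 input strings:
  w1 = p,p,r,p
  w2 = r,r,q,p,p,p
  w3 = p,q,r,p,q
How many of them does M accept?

w1:
  start at 1
  read 'p': 1 → 2
  read 'p': 2 → 0
  read 'r': 0 → 1
  read 'p': 1 → 2
  end 2, rejected
w2:
  start at 1
  read 'r': 1 → 2
  read 'r': 2 → 0
  read 'q': 0 → 2
  read 'p': 2 → 0
  read 'p': 0 → 0
  read 'p': 0 → 0
  end 0, accepted
w3:
  start at 1
  read 'p': 1 → 2
  read 'q': 2 → 2
  read 'r': 2 → 0
  read 'p': 0 → 0
  read 'q': 0 → 2
  end 2, rejected

1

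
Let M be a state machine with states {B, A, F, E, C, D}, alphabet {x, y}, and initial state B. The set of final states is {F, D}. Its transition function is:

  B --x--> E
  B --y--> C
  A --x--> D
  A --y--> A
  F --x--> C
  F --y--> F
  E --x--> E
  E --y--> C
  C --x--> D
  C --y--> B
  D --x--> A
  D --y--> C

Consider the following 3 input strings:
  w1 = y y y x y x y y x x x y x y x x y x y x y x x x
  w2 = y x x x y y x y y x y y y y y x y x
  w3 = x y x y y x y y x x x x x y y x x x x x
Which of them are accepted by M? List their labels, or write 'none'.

w1: B → C → B → C → D → C → D → C → B → E → E → E → C → D → C → D → A → A → D → C → D → C → D → A → D  → end D, accepted
w2: B → C → D → A → D → C → B → E → C → B → E → C → B → C → B → C → D → C → D  → end D, accepted
w3: B → E → C → D → C → B → E → C → B → E → E → E → E → E → C → B → E → E → E → E → E  → end E, rejected

w1, w2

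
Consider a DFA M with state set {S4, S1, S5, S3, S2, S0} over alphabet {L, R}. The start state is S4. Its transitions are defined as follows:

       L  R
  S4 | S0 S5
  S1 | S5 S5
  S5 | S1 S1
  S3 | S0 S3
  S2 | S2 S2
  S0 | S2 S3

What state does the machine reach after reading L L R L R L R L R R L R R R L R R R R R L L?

S2

start at S4
read 'L': S4 → S0
read 'L': S0 → S2
read 'R': S2 → S2
read 'L': S2 → S2
read 'R': S2 → S2
read 'L': S2 → S2
read 'R': S2 → S2
read 'L': S2 → S2
read 'R': S2 → S2
read 'R': S2 → S2
read 'L': S2 → S2
read 'R': S2 → S2
read 'R': S2 → S2
read 'R': S2 → S2
read 'L': S2 → S2
read 'R': S2 → S2
read 'R': S2 → S2
read 'R': S2 → S2
read 'R': S2 → S2
read 'R': S2 → S2
read 'L': S2 → S2
read 'L': S2 → S2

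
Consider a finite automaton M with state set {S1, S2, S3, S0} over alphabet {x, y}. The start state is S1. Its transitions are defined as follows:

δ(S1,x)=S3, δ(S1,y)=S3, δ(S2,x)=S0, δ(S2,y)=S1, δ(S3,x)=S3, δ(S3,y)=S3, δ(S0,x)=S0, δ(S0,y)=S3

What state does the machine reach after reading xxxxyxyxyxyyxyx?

S3

start at S1
read 'x': S1 → S3
read 'x': S3 → S3
read 'x': S3 → S3
read 'x': S3 → S3
read 'y': S3 → S3
read 'x': S3 → S3
read 'y': S3 → S3
read 'x': S3 → S3
read 'y': S3 → S3
read 'x': S3 → S3
read 'y': S3 → S3
read 'y': S3 → S3
read 'x': S3 → S3
read 'y': S3 → S3
read 'x': S3 → S3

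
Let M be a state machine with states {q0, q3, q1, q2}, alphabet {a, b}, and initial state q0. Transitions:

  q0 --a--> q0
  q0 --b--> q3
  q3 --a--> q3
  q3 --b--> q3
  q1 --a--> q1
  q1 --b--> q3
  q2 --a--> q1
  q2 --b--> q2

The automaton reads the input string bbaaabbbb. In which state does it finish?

q3

q0 → q3 → q3 → q3 → q3 → q3 → q3 → q3 → q3 → q3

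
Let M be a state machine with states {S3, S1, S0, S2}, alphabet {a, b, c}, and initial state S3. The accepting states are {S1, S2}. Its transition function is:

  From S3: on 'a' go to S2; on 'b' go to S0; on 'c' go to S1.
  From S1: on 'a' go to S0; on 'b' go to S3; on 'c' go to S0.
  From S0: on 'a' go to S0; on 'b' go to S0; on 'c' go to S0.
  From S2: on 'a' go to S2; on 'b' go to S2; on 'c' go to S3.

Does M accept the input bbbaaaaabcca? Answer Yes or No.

S3 → S0 → S0 → S0 → S0 → S0 → S0 → S0 → S0 → S0 → S0 → S0 → S0
End state S0 is not accepting.

No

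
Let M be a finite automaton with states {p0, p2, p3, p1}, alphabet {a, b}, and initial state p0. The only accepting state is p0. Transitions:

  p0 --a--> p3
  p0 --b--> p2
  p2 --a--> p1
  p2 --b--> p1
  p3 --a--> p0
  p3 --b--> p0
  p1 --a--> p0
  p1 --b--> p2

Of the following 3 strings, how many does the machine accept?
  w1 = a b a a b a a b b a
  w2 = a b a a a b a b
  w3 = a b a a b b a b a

w1: Trace: p0 -a-> p3 -b-> p0 -a-> p3 -a-> p0 -b-> p2 -a-> p1 -a-> p0 -b-> p2 -b-> p1 -a-> p0  → end p0, accepted
w2: Trace: p0 -a-> p3 -b-> p0 -a-> p3 -a-> p0 -a-> p3 -b-> p0 -a-> p3 -b-> p0  → end p0, accepted
w3: Trace: p0 -a-> p3 -b-> p0 -a-> p3 -a-> p0 -b-> p2 -b-> p1 -a-> p0 -b-> p2 -a-> p1  → end p1, rejected

2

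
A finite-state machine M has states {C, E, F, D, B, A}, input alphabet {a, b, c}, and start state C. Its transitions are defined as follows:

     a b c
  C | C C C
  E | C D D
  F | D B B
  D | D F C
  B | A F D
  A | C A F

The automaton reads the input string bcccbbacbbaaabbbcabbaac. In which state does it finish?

Trace: C -b-> C -c-> C -c-> C -c-> C -b-> C -b-> C -a-> C -c-> C -b-> C -b-> C -a-> C -a-> C -a-> C -b-> C -b-> C -b-> C -c-> C -a-> C -b-> C -b-> C -a-> C -a-> C -c-> C

C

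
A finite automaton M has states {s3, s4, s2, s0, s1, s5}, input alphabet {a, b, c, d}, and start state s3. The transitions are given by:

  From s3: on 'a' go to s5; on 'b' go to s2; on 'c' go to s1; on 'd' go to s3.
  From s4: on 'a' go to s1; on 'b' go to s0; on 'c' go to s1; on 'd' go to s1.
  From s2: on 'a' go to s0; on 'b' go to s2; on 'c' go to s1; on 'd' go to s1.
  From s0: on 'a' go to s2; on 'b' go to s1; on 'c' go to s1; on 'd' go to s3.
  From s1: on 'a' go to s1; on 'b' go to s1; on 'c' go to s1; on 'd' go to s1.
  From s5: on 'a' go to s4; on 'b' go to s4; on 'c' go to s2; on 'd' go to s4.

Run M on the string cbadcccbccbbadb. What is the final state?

Trace: s3 -c-> s1 -b-> s1 -a-> s1 -d-> s1 -c-> s1 -c-> s1 -c-> s1 -b-> s1 -c-> s1 -c-> s1 -b-> s1 -b-> s1 -a-> s1 -d-> s1 -b-> s1

s1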